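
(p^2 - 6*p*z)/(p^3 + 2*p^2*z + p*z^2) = (p - 6*z)/(p^2 + 2*p*z + z^2)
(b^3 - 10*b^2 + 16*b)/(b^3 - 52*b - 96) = b*(b - 2)/(b^2 + 8*b + 12)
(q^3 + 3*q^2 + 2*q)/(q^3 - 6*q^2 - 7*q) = (q + 2)/(q - 7)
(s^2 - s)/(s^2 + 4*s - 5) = s/(s + 5)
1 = 1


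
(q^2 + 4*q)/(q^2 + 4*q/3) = 3*(q + 4)/(3*q + 4)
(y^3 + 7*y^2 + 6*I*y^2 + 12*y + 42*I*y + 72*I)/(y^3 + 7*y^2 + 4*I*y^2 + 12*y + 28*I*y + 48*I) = (y + 6*I)/(y + 4*I)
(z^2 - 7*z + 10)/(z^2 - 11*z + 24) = (z^2 - 7*z + 10)/(z^2 - 11*z + 24)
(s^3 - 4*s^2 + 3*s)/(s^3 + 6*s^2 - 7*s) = (s - 3)/(s + 7)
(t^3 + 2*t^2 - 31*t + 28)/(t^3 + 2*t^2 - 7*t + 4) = (t^2 + 3*t - 28)/(t^2 + 3*t - 4)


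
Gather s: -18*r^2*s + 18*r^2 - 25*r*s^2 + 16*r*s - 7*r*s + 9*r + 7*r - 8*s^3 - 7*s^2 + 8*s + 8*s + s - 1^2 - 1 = 18*r^2 + 16*r - 8*s^3 + s^2*(-25*r - 7) + s*(-18*r^2 + 9*r + 17) - 2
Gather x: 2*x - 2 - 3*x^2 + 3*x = -3*x^2 + 5*x - 2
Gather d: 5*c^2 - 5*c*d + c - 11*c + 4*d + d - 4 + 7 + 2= 5*c^2 - 10*c + d*(5 - 5*c) + 5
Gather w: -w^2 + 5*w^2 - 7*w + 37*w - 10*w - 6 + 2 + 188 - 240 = 4*w^2 + 20*w - 56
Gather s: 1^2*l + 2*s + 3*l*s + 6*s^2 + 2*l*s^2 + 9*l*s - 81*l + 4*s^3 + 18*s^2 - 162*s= -80*l + 4*s^3 + s^2*(2*l + 24) + s*(12*l - 160)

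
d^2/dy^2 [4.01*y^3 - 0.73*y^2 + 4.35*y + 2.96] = 24.06*y - 1.46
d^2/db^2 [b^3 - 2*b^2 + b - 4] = 6*b - 4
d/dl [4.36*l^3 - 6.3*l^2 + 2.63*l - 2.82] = 13.08*l^2 - 12.6*l + 2.63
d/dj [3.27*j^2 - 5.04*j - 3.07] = 6.54*j - 5.04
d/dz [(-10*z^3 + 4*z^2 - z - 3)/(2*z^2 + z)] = (-20*z^4 - 20*z^3 + 6*z^2 + 12*z + 3)/(z^2*(4*z^2 + 4*z + 1))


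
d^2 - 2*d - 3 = (d - 3)*(d + 1)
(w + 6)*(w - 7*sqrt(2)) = w^2 - 7*sqrt(2)*w + 6*w - 42*sqrt(2)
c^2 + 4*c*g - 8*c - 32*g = (c - 8)*(c + 4*g)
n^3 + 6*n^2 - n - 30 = (n - 2)*(n + 3)*(n + 5)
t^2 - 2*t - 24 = (t - 6)*(t + 4)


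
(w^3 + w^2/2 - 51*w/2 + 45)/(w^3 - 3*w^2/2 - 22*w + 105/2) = (2*w^2 + 7*w - 30)/(2*w^2 + 3*w - 35)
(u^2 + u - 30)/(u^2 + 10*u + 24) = (u - 5)/(u + 4)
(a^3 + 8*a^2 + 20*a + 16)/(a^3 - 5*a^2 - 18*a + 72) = (a^2 + 4*a + 4)/(a^2 - 9*a + 18)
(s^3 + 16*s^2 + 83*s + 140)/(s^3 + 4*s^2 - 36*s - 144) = (s^2 + 12*s + 35)/(s^2 - 36)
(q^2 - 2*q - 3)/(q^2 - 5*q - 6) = (q - 3)/(q - 6)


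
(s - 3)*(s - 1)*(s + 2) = s^3 - 2*s^2 - 5*s + 6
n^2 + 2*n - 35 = (n - 5)*(n + 7)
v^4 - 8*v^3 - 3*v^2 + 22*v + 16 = (v - 8)*(v - 2)*(v + 1)^2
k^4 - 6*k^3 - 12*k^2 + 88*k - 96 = (k - 6)*(k - 2)^2*(k + 4)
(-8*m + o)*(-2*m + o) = 16*m^2 - 10*m*o + o^2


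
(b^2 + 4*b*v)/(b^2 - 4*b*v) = (b + 4*v)/(b - 4*v)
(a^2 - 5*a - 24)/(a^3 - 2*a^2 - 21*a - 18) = (a - 8)/(a^2 - 5*a - 6)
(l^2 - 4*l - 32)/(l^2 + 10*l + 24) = (l - 8)/(l + 6)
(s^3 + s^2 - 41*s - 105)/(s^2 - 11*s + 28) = (s^2 + 8*s + 15)/(s - 4)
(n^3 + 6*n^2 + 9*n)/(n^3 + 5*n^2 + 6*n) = (n + 3)/(n + 2)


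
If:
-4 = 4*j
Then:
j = -1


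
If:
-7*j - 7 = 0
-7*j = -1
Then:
No Solution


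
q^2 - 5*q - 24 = (q - 8)*(q + 3)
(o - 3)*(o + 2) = o^2 - o - 6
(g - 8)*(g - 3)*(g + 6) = g^3 - 5*g^2 - 42*g + 144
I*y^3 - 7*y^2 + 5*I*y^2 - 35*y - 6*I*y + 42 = (y + 6)*(y + 7*I)*(I*y - I)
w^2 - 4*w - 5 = (w - 5)*(w + 1)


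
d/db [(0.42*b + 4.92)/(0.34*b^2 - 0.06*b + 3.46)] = (-0.1428*b^2 - 3.3456*b + 1.7484)/(0.1156*b^4 - 0.0408*b^3 + 2.3564*b^2 - 0.4152*b + 11.9716)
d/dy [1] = 0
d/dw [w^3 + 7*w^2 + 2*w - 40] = 3*w^2 + 14*w + 2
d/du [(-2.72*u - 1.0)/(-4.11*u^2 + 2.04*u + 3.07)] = (11.1792*u^2 - 5.5488*u - (2.72*u + 1.0)*(8.22*u - 2.04) - 8.3504)/(-4.11*u^2 + 2.04*u + 3.07)^2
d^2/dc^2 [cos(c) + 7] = -cos(c)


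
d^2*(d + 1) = d^3 + d^2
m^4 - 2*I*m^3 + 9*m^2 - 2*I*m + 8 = (m - 4*I)*(m - I)*(m + I)*(m + 2*I)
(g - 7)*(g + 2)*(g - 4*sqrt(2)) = g^3 - 4*sqrt(2)*g^2 - 5*g^2 - 14*g + 20*sqrt(2)*g + 56*sqrt(2)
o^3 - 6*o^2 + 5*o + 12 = (o - 4)*(o - 3)*(o + 1)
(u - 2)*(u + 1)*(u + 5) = u^3 + 4*u^2 - 7*u - 10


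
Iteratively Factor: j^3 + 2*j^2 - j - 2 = (j - 1)*(j^2 + 3*j + 2) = (j - 1)*(j + 2)*(j + 1)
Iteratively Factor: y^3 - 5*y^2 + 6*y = (y)*(y^2 - 5*y + 6) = y*(y - 3)*(y - 2)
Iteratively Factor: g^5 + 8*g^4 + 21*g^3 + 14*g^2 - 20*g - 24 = (g + 3)*(g^4 + 5*g^3 + 6*g^2 - 4*g - 8) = (g - 1)*(g + 3)*(g^3 + 6*g^2 + 12*g + 8) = (g - 1)*(g + 2)*(g + 3)*(g^2 + 4*g + 4) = (g - 1)*(g + 2)^2*(g + 3)*(g + 2)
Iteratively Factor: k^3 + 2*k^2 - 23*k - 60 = (k - 5)*(k^2 + 7*k + 12) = (k - 5)*(k + 4)*(k + 3)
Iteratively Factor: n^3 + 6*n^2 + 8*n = (n + 4)*(n^2 + 2*n) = n*(n + 4)*(n + 2)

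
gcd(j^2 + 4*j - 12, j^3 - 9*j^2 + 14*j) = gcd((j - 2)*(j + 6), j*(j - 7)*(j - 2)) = j - 2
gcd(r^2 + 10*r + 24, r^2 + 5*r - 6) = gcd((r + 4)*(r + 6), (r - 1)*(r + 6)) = r + 6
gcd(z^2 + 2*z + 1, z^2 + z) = z + 1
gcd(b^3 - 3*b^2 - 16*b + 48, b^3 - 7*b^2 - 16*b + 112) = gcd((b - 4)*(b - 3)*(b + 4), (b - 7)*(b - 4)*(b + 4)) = b^2 - 16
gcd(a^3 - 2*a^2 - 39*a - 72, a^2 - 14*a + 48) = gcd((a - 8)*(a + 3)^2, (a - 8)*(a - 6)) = a - 8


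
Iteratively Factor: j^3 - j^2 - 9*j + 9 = (j - 3)*(j^2 + 2*j - 3) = (j - 3)*(j - 1)*(j + 3)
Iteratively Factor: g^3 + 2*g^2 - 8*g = (g)*(g^2 + 2*g - 8) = g*(g + 4)*(g - 2)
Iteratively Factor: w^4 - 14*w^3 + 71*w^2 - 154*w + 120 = (w - 3)*(w^3 - 11*w^2 + 38*w - 40) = (w - 4)*(w - 3)*(w^2 - 7*w + 10) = (w - 5)*(w - 4)*(w - 3)*(w - 2)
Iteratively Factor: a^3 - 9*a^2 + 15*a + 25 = (a - 5)*(a^2 - 4*a - 5) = (a - 5)*(a + 1)*(a - 5)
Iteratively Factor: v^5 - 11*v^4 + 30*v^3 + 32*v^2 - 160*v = (v)*(v^4 - 11*v^3 + 30*v^2 + 32*v - 160) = v*(v + 2)*(v^3 - 13*v^2 + 56*v - 80) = v*(v - 4)*(v + 2)*(v^2 - 9*v + 20) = v*(v - 4)^2*(v + 2)*(v - 5)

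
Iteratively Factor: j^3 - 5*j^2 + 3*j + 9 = (j - 3)*(j^2 - 2*j - 3) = (j - 3)^2*(j + 1)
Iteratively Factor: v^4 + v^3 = (v + 1)*(v^3) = v*(v + 1)*(v^2) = v^2*(v + 1)*(v)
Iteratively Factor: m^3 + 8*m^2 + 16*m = (m + 4)*(m^2 + 4*m) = m*(m + 4)*(m + 4)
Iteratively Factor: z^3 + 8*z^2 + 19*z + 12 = (z + 3)*(z^2 + 5*z + 4) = (z + 1)*(z + 3)*(z + 4)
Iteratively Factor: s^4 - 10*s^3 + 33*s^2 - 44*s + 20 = (s - 2)*(s^3 - 8*s^2 + 17*s - 10) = (s - 2)^2*(s^2 - 6*s + 5) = (s - 2)^2*(s - 1)*(s - 5)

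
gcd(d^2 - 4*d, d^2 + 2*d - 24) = d - 4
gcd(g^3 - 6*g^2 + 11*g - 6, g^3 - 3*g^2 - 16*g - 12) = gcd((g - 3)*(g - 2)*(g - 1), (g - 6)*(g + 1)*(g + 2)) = 1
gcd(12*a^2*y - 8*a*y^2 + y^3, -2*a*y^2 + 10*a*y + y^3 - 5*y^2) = -2*a*y + y^2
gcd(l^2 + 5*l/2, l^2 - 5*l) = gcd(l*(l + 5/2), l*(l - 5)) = l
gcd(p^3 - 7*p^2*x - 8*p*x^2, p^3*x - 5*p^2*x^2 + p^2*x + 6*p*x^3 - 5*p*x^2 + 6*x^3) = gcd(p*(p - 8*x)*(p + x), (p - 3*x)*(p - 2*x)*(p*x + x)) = 1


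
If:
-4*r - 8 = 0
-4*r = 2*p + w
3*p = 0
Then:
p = 0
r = -2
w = 8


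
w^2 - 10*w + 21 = (w - 7)*(w - 3)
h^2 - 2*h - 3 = (h - 3)*(h + 1)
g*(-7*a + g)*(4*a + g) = -28*a^2*g - 3*a*g^2 + g^3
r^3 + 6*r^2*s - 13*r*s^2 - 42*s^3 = (r - 3*s)*(r + 2*s)*(r + 7*s)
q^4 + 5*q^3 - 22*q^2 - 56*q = q*(q - 4)*(q + 2)*(q + 7)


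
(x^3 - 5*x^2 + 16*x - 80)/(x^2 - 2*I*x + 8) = (x^2 + x*(-5 + 4*I) - 20*I)/(x + 2*I)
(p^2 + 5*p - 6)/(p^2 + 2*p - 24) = (p - 1)/(p - 4)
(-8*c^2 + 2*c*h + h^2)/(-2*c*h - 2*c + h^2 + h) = (4*c + h)/(h + 1)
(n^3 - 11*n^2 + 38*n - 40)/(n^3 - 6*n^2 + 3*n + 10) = (n - 4)/(n + 1)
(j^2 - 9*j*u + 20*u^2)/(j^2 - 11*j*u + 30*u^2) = (-j + 4*u)/(-j + 6*u)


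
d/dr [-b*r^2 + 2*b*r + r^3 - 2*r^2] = -2*b*r + 2*b + 3*r^2 - 4*r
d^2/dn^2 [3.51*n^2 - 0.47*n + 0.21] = 7.02000000000000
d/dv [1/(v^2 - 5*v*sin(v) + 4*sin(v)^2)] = (5*v*cos(v) - 2*v + 5*sin(v) - 4*sin(2*v))/((v - 4*sin(v))^2*(v - sin(v))^2)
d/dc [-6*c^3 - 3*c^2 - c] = -18*c^2 - 6*c - 1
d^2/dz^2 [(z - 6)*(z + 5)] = 2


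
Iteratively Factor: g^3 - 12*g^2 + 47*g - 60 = (g - 3)*(g^2 - 9*g + 20) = (g - 4)*(g - 3)*(g - 5)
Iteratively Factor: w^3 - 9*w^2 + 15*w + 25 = (w - 5)*(w^2 - 4*w - 5) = (w - 5)*(w + 1)*(w - 5)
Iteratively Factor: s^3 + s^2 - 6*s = (s)*(s^2 + s - 6) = s*(s + 3)*(s - 2)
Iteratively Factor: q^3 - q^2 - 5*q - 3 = (q - 3)*(q^2 + 2*q + 1) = (q - 3)*(q + 1)*(q + 1)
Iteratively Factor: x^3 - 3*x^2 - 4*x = (x)*(x^2 - 3*x - 4) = x*(x - 4)*(x + 1)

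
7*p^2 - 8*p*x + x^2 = (-7*p + x)*(-p + x)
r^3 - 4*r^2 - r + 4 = (r - 4)*(r - 1)*(r + 1)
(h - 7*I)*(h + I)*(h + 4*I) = h^3 - 2*I*h^2 + 31*h + 28*I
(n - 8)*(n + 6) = n^2 - 2*n - 48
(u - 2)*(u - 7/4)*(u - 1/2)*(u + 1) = u^4 - 13*u^3/4 + 9*u^2/8 + 29*u/8 - 7/4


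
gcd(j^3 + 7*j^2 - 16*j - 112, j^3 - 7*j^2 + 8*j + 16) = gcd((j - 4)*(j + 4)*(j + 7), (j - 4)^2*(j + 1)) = j - 4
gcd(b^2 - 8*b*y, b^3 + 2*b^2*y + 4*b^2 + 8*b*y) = b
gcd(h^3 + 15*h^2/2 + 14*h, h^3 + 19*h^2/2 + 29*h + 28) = h^2 + 15*h/2 + 14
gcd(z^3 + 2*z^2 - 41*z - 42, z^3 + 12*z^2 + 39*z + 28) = z^2 + 8*z + 7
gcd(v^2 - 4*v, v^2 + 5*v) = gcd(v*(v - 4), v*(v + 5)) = v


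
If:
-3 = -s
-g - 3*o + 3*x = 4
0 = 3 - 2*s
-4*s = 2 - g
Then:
No Solution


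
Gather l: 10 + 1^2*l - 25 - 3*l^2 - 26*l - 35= -3*l^2 - 25*l - 50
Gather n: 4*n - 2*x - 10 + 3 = 4*n - 2*x - 7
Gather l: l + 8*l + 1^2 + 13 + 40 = 9*l + 54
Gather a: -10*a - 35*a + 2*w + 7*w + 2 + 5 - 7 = -45*a + 9*w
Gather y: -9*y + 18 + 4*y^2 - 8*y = 4*y^2 - 17*y + 18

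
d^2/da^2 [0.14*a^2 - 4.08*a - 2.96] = 0.280000000000000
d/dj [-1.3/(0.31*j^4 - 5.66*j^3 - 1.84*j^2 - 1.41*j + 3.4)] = (1.612*j^3 - 22.074*j^2 - 4.784*j - 1.833)/(-0.31*j^4 + 5.66*j^3 + 1.84*j^2 + 1.41*j - 3.4)^2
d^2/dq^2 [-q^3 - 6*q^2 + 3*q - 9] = -6*q - 12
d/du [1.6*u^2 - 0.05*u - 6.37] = 3.2*u - 0.05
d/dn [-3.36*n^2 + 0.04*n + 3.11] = 0.04 - 6.72*n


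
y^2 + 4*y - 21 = (y - 3)*(y + 7)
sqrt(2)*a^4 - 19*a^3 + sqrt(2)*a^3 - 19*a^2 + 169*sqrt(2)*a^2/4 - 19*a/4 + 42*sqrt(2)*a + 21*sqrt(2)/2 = (a + 1/2)*(a - 6*sqrt(2))*(a - 7*sqrt(2)/2)*(sqrt(2)*a + sqrt(2)/2)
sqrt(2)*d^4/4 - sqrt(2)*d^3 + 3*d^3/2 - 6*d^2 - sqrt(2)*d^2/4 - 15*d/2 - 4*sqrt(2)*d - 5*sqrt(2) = (d/2 + sqrt(2)/2)*(d - 5)*(d + 2*sqrt(2))*(sqrt(2)*d/2 + sqrt(2)/2)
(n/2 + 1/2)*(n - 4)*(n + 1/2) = n^3/2 - 5*n^2/4 - 11*n/4 - 1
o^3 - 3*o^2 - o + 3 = (o - 3)*(o - 1)*(o + 1)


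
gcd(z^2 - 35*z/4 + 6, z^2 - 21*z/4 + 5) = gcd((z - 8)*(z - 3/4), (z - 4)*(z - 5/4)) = 1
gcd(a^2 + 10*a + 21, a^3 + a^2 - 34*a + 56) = a + 7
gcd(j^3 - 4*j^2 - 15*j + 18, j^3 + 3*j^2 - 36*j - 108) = j^2 - 3*j - 18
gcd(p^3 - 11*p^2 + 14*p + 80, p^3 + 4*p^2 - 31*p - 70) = p^2 - 3*p - 10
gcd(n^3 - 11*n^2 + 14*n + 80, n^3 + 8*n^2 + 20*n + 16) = n + 2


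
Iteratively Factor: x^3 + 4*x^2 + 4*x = (x + 2)*(x^2 + 2*x) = (x + 2)^2*(x)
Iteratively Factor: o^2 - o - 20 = (o - 5)*(o + 4)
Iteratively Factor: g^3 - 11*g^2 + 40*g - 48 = (g - 3)*(g^2 - 8*g + 16) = (g - 4)*(g - 3)*(g - 4)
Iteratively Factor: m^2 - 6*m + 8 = (m - 2)*(m - 4)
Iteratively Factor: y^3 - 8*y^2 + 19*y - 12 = (y - 1)*(y^2 - 7*y + 12) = (y - 3)*(y - 1)*(y - 4)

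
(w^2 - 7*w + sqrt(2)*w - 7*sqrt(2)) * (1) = w^2 - 7*w + sqrt(2)*w - 7*sqrt(2)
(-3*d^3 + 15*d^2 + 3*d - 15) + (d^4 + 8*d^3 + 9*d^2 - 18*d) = d^4 + 5*d^3 + 24*d^2 - 15*d - 15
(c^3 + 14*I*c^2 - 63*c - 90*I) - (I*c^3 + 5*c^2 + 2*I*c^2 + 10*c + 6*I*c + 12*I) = c^3 - I*c^3 - 5*c^2 + 12*I*c^2 - 73*c - 6*I*c - 102*I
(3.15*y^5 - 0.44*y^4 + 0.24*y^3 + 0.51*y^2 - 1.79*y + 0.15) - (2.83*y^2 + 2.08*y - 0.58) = 3.15*y^5 - 0.44*y^4 + 0.24*y^3 - 2.32*y^2 - 3.87*y + 0.73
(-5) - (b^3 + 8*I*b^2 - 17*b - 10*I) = -b^3 - 8*I*b^2 + 17*b - 5 + 10*I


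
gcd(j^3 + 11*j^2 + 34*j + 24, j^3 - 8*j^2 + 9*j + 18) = j + 1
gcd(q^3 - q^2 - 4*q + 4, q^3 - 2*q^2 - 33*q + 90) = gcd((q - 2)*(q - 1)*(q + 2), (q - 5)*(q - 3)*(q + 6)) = 1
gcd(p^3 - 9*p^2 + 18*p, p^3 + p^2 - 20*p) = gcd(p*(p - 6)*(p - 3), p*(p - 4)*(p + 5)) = p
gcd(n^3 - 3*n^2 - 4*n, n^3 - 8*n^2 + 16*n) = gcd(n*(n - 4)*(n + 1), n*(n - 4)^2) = n^2 - 4*n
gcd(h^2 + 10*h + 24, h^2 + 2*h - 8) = h + 4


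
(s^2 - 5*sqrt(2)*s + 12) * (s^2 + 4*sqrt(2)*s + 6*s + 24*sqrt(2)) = s^4 - sqrt(2)*s^3 + 6*s^3 - 28*s^2 - 6*sqrt(2)*s^2 - 168*s + 48*sqrt(2)*s + 288*sqrt(2)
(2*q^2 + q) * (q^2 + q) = 2*q^4 + 3*q^3 + q^2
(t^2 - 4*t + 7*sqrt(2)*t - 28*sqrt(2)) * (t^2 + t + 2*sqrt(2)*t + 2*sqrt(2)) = t^4 - 3*t^3 + 9*sqrt(2)*t^3 - 27*sqrt(2)*t^2 + 24*t^2 - 84*t - 36*sqrt(2)*t - 112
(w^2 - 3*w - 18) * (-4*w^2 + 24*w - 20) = -4*w^4 + 36*w^3 - 20*w^2 - 372*w + 360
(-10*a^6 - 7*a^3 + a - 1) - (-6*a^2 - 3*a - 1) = -10*a^6 - 7*a^3 + 6*a^2 + 4*a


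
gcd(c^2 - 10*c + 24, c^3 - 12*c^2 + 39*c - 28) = c - 4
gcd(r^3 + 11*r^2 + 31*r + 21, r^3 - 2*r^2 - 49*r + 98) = r + 7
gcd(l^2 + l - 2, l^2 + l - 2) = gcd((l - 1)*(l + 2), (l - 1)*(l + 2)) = l^2 + l - 2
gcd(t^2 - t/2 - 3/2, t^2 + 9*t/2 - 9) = t - 3/2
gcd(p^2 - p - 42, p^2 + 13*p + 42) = p + 6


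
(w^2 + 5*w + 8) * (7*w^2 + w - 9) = 7*w^4 + 36*w^3 + 52*w^2 - 37*w - 72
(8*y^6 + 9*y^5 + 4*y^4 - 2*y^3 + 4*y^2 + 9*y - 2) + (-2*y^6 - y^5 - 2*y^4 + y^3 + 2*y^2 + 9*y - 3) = 6*y^6 + 8*y^5 + 2*y^4 - y^3 + 6*y^2 + 18*y - 5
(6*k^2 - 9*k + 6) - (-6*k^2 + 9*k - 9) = 12*k^2 - 18*k + 15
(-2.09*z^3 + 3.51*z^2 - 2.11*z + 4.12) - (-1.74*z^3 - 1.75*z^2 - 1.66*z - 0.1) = -0.35*z^3 + 5.26*z^2 - 0.45*z + 4.22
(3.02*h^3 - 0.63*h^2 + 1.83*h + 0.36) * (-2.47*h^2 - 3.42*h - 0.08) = -7.4594*h^5 - 8.7723*h^4 - 2.6071*h^3 - 7.0974*h^2 - 1.3776*h - 0.0288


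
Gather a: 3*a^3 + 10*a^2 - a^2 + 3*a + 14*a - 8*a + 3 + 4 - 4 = 3*a^3 + 9*a^2 + 9*a + 3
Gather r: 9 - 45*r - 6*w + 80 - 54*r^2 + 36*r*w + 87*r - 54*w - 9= -54*r^2 + r*(36*w + 42) - 60*w + 80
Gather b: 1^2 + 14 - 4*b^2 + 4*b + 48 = -4*b^2 + 4*b + 63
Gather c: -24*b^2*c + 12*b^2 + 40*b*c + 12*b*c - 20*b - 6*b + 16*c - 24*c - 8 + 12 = 12*b^2 - 26*b + c*(-24*b^2 + 52*b - 8) + 4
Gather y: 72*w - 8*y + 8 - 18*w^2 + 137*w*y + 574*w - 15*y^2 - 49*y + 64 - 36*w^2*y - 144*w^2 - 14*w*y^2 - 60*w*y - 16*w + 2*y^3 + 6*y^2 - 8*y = -162*w^2 + 630*w + 2*y^3 + y^2*(-14*w - 9) + y*(-36*w^2 + 77*w - 65) + 72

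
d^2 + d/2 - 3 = (d - 3/2)*(d + 2)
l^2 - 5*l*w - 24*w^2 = (l - 8*w)*(l + 3*w)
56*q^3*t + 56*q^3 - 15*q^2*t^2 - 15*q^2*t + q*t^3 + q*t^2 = (-8*q + t)*(-7*q + t)*(q*t + q)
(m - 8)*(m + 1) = m^2 - 7*m - 8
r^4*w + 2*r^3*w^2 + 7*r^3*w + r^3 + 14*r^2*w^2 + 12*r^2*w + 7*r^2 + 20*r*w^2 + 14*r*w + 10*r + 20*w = (r + 2)*(r + 5)*(r + 2*w)*(r*w + 1)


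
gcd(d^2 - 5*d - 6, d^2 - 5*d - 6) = d^2 - 5*d - 6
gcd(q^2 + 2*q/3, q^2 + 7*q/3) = q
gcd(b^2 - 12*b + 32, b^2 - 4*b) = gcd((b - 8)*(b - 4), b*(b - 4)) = b - 4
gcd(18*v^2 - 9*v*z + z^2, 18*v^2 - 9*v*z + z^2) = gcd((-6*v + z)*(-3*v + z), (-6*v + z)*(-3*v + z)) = 18*v^2 - 9*v*z + z^2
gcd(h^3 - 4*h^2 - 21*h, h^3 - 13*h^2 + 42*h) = h^2 - 7*h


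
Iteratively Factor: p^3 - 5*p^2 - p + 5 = (p - 1)*(p^2 - 4*p - 5) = (p - 1)*(p + 1)*(p - 5)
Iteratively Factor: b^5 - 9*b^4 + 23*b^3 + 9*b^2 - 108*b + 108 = (b - 2)*(b^4 - 7*b^3 + 9*b^2 + 27*b - 54) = (b - 3)*(b - 2)*(b^3 - 4*b^2 - 3*b + 18) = (b - 3)^2*(b - 2)*(b^2 - b - 6) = (b - 3)^3*(b - 2)*(b + 2)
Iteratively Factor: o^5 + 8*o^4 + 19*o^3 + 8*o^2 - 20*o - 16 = (o - 1)*(o^4 + 9*o^3 + 28*o^2 + 36*o + 16) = (o - 1)*(o + 2)*(o^3 + 7*o^2 + 14*o + 8) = (o - 1)*(o + 1)*(o + 2)*(o^2 + 6*o + 8) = (o - 1)*(o + 1)*(o + 2)*(o + 4)*(o + 2)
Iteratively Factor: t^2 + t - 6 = (t + 3)*(t - 2)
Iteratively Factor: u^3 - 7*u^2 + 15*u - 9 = (u - 3)*(u^2 - 4*u + 3) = (u - 3)^2*(u - 1)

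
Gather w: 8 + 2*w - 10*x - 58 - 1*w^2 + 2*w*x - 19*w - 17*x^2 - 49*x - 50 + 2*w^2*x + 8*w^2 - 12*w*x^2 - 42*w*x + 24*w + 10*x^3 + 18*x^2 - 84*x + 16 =w^2*(2*x + 7) + w*(-12*x^2 - 40*x + 7) + 10*x^3 + x^2 - 143*x - 84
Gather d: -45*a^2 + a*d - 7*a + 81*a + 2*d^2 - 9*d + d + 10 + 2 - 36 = -45*a^2 + 74*a + 2*d^2 + d*(a - 8) - 24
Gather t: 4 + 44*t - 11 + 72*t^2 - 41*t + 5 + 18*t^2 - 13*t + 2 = 90*t^2 - 10*t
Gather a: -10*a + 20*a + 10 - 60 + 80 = 10*a + 30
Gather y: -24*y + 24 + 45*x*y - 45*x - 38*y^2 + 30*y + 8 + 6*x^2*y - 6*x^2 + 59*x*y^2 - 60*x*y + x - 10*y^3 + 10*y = -6*x^2 - 44*x - 10*y^3 + y^2*(59*x - 38) + y*(6*x^2 - 15*x + 16) + 32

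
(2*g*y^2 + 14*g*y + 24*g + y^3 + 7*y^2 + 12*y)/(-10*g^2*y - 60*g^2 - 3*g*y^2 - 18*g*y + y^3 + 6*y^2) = (y^2 + 7*y + 12)/(-5*g*y - 30*g + y^2 + 6*y)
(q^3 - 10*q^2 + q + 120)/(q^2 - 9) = (q^2 - 13*q + 40)/(q - 3)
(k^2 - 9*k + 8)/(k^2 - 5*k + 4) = (k - 8)/(k - 4)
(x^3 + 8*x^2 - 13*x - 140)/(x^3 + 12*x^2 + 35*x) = (x - 4)/x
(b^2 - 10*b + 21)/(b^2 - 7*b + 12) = (b - 7)/(b - 4)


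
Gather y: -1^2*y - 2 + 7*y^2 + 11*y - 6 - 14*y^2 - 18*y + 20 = -7*y^2 - 8*y + 12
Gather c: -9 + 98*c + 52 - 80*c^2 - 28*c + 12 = -80*c^2 + 70*c + 55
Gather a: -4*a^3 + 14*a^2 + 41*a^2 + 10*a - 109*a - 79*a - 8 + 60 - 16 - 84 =-4*a^3 + 55*a^2 - 178*a - 48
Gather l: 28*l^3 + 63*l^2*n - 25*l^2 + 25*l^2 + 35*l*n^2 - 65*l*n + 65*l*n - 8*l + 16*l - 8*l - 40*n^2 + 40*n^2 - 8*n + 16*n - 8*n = 28*l^3 + 63*l^2*n + 35*l*n^2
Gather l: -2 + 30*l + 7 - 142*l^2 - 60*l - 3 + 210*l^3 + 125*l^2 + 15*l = 210*l^3 - 17*l^2 - 15*l + 2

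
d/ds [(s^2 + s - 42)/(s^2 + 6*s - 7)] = 5/(s^2 - 2*s + 1)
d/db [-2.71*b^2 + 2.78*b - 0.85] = 2.78 - 5.42*b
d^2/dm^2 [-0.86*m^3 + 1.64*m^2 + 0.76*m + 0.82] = 3.28 - 5.16*m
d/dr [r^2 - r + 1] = 2*r - 1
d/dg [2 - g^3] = -3*g^2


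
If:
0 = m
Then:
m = 0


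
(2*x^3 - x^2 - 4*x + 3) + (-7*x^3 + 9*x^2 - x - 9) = -5*x^3 + 8*x^2 - 5*x - 6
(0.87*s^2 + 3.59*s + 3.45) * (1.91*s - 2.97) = 1.6617*s^3 + 4.273*s^2 - 4.0728*s - 10.2465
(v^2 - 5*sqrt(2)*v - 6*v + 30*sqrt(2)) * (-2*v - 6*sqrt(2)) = -2*v^3 + 4*sqrt(2)*v^2 + 12*v^2 - 24*sqrt(2)*v + 60*v - 360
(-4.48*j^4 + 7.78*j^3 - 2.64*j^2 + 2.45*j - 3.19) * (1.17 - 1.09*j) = 4.8832*j^5 - 13.7218*j^4 + 11.9802*j^3 - 5.7593*j^2 + 6.3436*j - 3.7323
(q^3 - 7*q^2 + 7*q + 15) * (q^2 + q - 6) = q^5 - 6*q^4 - 6*q^3 + 64*q^2 - 27*q - 90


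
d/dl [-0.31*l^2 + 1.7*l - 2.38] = 1.7 - 0.62*l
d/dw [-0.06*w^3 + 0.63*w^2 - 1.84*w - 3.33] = -0.18*w^2 + 1.26*w - 1.84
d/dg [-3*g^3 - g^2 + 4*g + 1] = -9*g^2 - 2*g + 4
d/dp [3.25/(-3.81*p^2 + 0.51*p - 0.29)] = (24.765*p - 1.6575)/(3.81*p^2 - 0.51*p + 0.29)^2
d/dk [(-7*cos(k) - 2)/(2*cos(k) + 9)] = 59*sin(k)/(2*cos(k) + 9)^2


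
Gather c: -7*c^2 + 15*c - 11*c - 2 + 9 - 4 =-7*c^2 + 4*c + 3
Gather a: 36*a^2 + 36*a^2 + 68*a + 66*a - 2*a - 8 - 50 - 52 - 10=72*a^2 + 132*a - 120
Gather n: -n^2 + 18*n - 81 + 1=-n^2 + 18*n - 80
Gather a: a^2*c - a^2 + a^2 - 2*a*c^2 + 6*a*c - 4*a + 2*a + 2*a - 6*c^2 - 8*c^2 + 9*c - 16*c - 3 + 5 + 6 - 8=a^2*c + a*(-2*c^2 + 6*c) - 14*c^2 - 7*c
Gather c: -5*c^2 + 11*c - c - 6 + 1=-5*c^2 + 10*c - 5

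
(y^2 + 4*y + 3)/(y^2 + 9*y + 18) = (y + 1)/(y + 6)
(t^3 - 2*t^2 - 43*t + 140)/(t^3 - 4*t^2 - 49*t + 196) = (t - 5)/(t - 7)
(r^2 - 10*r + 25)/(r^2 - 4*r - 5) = (r - 5)/(r + 1)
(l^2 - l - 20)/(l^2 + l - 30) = (l + 4)/(l + 6)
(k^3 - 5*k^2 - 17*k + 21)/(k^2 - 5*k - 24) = (k^2 - 8*k + 7)/(k - 8)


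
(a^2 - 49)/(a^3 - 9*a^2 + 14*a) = (a + 7)/(a*(a - 2))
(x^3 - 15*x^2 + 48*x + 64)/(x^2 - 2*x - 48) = (x^2 - 7*x - 8)/(x + 6)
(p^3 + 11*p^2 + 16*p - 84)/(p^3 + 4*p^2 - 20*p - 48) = (p^2 + 5*p - 14)/(p^2 - 2*p - 8)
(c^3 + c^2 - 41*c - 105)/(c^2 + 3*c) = c - 2 - 35/c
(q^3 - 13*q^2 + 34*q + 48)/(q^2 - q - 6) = (-q^3 + 13*q^2 - 34*q - 48)/(-q^2 + q + 6)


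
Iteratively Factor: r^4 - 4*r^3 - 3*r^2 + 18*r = (r)*(r^3 - 4*r^2 - 3*r + 18) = r*(r - 3)*(r^2 - r - 6) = r*(r - 3)*(r + 2)*(r - 3)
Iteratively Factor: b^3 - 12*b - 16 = (b + 2)*(b^2 - 2*b - 8) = (b + 2)^2*(b - 4)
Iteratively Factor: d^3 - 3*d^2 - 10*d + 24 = (d - 4)*(d^2 + d - 6) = (d - 4)*(d - 2)*(d + 3)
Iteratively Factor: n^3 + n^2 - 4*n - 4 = (n + 2)*(n^2 - n - 2) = (n + 1)*(n + 2)*(n - 2)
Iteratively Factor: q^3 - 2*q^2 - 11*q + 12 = (q + 3)*(q^2 - 5*q + 4) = (q - 4)*(q + 3)*(q - 1)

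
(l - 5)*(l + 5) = l^2 - 25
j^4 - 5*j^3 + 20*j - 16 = (j - 4)*(j - 2)*(j - 1)*(j + 2)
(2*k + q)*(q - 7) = 2*k*q - 14*k + q^2 - 7*q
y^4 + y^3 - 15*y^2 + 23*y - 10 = (y - 2)*(y - 1)^2*(y + 5)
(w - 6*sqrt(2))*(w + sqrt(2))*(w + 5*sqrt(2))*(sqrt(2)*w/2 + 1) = sqrt(2)*w^4/2 + w^3 - 31*sqrt(2)*w^2 - 122*w - 60*sqrt(2)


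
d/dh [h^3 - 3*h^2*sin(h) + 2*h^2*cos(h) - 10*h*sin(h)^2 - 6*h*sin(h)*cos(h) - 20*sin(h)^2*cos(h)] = -2*h^2*sin(h) - 3*h^2*cos(h) + 3*h^2 - 6*h*sin(h) - 10*h*sin(2*h) + 4*h*cos(h) - 6*h*cos(2*h) + 5*sin(h) - 3*sin(2*h) - 15*sin(3*h) + 5*cos(2*h) - 5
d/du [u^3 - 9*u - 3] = 3*u^2 - 9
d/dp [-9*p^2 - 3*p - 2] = -18*p - 3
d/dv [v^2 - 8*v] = 2*v - 8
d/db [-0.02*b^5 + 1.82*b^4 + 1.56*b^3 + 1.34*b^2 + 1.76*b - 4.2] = -0.1*b^4 + 7.28*b^3 + 4.68*b^2 + 2.68*b + 1.76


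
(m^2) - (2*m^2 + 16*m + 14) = -m^2 - 16*m - 14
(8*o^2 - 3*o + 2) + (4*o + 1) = 8*o^2 + o + 3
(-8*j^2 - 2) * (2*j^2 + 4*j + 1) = -16*j^4 - 32*j^3 - 12*j^2 - 8*j - 2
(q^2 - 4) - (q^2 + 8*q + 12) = -8*q - 16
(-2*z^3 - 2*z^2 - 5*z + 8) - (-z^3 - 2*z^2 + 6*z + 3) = -z^3 - 11*z + 5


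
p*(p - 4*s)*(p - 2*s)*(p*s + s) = p^4*s - 6*p^3*s^2 + p^3*s + 8*p^2*s^3 - 6*p^2*s^2 + 8*p*s^3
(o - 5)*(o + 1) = o^2 - 4*o - 5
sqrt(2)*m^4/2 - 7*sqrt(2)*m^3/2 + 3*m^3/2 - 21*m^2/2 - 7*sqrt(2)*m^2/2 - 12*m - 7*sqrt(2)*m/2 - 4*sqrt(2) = (m - 8)*(m + 1)*(m + sqrt(2))*(sqrt(2)*m/2 + 1/2)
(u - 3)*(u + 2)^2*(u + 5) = u^4 + 6*u^3 - 3*u^2 - 52*u - 60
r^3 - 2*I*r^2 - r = r*(r - I)^2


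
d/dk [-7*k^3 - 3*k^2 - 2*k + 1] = -21*k^2 - 6*k - 2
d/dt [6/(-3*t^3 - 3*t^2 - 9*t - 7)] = 18*(3*t^2 + 2*t + 3)/(3*t^3 + 3*t^2 + 9*t + 7)^2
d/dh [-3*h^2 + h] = 1 - 6*h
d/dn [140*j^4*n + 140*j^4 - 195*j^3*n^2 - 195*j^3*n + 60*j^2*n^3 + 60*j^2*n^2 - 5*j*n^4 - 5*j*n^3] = 5*j*(28*j^3 - 78*j^2*n - 39*j^2 + 36*j*n^2 + 24*j*n - 4*n^3 - 3*n^2)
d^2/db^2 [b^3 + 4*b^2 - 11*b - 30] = 6*b + 8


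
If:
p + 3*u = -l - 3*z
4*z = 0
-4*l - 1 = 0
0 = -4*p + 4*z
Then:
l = -1/4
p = 0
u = 1/12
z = 0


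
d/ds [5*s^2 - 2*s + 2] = 10*s - 2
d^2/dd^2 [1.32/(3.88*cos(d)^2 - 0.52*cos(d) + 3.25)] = (-79.487232*(1 - cos(d)^2)^2 + 7.989696*cos(d)^3 + 26.480256*cos(d)^2 - 18.210192*cos(d) + 46.910688)/(3.88*cos(d)^2 - 0.52*cos(d) + 3.25)^3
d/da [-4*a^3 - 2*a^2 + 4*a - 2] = -12*a^2 - 4*a + 4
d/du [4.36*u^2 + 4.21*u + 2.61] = 8.72*u + 4.21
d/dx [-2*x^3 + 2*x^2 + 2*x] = -6*x^2 + 4*x + 2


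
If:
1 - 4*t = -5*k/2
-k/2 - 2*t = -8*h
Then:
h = 7*t/20 - 1/40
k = 8*t/5 - 2/5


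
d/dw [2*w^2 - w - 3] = 4*w - 1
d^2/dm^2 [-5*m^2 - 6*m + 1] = -10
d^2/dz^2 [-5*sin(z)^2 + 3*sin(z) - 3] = -3*sin(z) - 10*cos(2*z)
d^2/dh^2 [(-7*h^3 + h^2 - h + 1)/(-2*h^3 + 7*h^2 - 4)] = 2*(94*h^6 + 12*h^5 - 402*h^4 + 413*h^3 - 279*h^2 + 444*h - 44)/(8*h^9 - 84*h^8 + 294*h^7 - 295*h^6 - 336*h^5 + 588*h^4 + 96*h^3 - 336*h^2 + 64)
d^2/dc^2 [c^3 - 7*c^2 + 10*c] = 6*c - 14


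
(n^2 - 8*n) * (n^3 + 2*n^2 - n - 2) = n^5 - 6*n^4 - 17*n^3 + 6*n^2 + 16*n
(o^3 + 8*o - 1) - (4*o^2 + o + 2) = o^3 - 4*o^2 + 7*o - 3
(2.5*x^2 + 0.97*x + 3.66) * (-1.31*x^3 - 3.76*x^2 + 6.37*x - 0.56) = -3.275*x^5 - 10.6707*x^4 + 7.4832*x^3 - 8.9827*x^2 + 22.771*x - 2.0496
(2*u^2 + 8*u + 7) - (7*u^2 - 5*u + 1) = -5*u^2 + 13*u + 6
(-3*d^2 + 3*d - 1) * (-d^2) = 3*d^4 - 3*d^3 + d^2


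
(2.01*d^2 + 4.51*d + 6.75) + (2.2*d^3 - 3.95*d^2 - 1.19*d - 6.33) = 2.2*d^3 - 1.94*d^2 + 3.32*d + 0.42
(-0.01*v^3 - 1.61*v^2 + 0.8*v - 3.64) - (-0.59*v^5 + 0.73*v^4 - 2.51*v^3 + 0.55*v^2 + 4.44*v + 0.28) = 0.59*v^5 - 0.73*v^4 + 2.5*v^3 - 2.16*v^2 - 3.64*v - 3.92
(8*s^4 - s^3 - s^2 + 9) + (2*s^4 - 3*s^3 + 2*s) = 10*s^4 - 4*s^3 - s^2 + 2*s + 9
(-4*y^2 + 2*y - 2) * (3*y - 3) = -12*y^3 + 18*y^2 - 12*y + 6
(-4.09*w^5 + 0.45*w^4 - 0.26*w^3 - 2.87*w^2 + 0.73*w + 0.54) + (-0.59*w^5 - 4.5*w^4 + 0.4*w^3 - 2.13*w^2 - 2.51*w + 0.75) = -4.68*w^5 - 4.05*w^4 + 0.14*w^3 - 5.0*w^2 - 1.78*w + 1.29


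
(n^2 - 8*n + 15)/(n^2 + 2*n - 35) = (n - 3)/(n + 7)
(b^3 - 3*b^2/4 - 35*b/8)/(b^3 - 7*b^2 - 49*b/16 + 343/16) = 2*b*(2*b - 5)/(4*b^2 - 35*b + 49)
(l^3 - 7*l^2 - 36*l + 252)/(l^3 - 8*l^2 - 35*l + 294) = (l - 6)/(l - 7)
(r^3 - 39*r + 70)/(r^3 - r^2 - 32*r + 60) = (r + 7)/(r + 6)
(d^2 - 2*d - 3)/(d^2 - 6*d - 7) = (d - 3)/(d - 7)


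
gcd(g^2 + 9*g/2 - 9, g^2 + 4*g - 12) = g + 6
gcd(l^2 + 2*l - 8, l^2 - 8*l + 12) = l - 2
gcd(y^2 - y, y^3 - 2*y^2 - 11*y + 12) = y - 1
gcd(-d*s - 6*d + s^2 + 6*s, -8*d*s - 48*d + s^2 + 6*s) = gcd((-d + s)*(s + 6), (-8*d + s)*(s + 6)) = s + 6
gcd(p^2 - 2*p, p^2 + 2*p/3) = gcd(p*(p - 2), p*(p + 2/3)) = p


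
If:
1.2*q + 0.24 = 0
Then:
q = -0.20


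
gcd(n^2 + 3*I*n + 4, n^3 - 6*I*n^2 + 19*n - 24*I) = n - I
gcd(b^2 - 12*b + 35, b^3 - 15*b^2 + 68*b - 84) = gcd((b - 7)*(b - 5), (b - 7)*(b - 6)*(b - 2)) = b - 7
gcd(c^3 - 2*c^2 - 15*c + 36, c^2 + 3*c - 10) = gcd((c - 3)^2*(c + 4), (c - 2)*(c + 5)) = 1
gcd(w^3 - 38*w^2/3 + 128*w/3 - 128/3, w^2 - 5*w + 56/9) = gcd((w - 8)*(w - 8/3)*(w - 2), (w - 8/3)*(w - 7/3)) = w - 8/3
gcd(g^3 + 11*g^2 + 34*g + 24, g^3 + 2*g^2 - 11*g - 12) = g^2 + 5*g + 4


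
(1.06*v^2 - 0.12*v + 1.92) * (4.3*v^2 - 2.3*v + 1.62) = 4.558*v^4 - 2.954*v^3 + 10.2492*v^2 - 4.6104*v + 3.1104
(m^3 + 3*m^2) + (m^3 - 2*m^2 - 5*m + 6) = 2*m^3 + m^2 - 5*m + 6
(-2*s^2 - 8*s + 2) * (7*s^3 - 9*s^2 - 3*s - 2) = -14*s^5 - 38*s^4 + 92*s^3 + 10*s^2 + 10*s - 4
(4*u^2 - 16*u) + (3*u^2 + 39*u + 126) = 7*u^2 + 23*u + 126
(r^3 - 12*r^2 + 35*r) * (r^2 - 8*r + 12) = r^5 - 20*r^4 + 143*r^3 - 424*r^2 + 420*r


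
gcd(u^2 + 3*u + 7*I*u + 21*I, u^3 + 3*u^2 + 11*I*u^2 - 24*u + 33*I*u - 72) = u + 3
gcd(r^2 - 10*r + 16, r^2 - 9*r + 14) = r - 2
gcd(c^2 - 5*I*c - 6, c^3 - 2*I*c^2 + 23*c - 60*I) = c - 3*I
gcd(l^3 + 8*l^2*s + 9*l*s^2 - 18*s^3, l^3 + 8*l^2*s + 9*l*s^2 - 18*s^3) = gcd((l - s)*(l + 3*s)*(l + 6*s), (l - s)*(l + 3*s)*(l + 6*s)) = -l^3 - 8*l^2*s - 9*l*s^2 + 18*s^3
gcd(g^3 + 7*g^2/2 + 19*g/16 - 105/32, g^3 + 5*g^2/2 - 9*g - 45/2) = g + 5/2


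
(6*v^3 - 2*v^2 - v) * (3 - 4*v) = -24*v^4 + 26*v^3 - 2*v^2 - 3*v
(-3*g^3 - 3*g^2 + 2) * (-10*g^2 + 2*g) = 30*g^5 + 24*g^4 - 6*g^3 - 20*g^2 + 4*g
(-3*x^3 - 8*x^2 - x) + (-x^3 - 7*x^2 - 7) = -4*x^3 - 15*x^2 - x - 7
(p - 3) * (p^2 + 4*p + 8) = p^3 + p^2 - 4*p - 24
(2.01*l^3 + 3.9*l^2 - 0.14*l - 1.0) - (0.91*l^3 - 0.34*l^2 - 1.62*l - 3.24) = 1.1*l^3 + 4.24*l^2 + 1.48*l + 2.24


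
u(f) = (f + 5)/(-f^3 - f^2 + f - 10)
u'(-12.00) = 0.00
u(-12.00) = 0.00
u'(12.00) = 0.00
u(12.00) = -0.00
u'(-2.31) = 0.80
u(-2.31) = -0.51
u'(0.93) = 0.08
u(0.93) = -0.55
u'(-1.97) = 0.18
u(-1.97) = -0.37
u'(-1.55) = 0.00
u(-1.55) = -0.34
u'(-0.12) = -0.16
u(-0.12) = -0.48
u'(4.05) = 0.05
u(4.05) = -0.10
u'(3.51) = 0.08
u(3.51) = -0.14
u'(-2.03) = 0.23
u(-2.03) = -0.38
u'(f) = (f + 5)*(3*f^2 + 2*f - 1)/(-f^3 - f^2 + f - 10)^2 + 1/(-f^3 - f^2 + f - 10) = (-f^3 - f^2 + f + (f + 5)*(3*f^2 + 2*f - 1) - 10)/(f^3 + f^2 - f + 10)^2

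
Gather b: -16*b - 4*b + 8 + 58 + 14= 80 - 20*b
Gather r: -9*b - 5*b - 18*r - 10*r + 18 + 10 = -14*b - 28*r + 28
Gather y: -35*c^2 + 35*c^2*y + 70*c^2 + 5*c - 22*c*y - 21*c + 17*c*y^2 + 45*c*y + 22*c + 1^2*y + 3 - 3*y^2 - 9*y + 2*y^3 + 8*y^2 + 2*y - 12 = 35*c^2 + 6*c + 2*y^3 + y^2*(17*c + 5) + y*(35*c^2 + 23*c - 6) - 9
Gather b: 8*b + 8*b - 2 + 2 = 16*b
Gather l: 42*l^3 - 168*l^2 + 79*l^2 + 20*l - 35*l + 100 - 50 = 42*l^3 - 89*l^2 - 15*l + 50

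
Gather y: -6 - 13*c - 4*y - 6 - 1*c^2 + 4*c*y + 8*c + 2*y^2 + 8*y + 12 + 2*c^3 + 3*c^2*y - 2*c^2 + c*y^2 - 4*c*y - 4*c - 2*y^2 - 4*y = 2*c^3 + 3*c^2*y - 3*c^2 + c*y^2 - 9*c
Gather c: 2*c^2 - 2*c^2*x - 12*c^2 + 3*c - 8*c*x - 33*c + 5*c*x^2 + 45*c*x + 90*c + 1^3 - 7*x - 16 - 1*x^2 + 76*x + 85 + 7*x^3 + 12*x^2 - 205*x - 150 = c^2*(-2*x - 10) + c*(5*x^2 + 37*x + 60) + 7*x^3 + 11*x^2 - 136*x - 80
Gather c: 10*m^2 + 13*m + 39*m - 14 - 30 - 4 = 10*m^2 + 52*m - 48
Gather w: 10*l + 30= 10*l + 30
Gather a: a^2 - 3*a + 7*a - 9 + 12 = a^2 + 4*a + 3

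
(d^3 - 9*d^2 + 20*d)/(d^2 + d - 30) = d*(d - 4)/(d + 6)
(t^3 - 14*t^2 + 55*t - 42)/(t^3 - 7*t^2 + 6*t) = (t - 7)/t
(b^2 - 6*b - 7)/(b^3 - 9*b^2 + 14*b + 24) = (b - 7)/(b^2 - 10*b + 24)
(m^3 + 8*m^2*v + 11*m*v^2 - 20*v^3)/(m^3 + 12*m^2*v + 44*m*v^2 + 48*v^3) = (m^2 + 4*m*v - 5*v^2)/(m^2 + 8*m*v + 12*v^2)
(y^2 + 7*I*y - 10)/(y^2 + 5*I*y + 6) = (y^2 + 7*I*y - 10)/(y^2 + 5*I*y + 6)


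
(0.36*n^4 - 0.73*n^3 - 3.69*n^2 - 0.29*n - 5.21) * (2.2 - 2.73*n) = -0.9828*n^5 + 2.7849*n^4 + 8.4677*n^3 - 7.3263*n^2 + 13.5853*n - 11.462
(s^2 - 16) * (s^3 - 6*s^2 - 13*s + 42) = s^5 - 6*s^4 - 29*s^3 + 138*s^2 + 208*s - 672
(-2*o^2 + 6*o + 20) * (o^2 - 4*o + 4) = -2*o^4 + 14*o^3 - 12*o^2 - 56*o + 80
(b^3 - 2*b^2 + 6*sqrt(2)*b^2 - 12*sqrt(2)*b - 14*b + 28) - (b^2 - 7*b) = b^3 - 3*b^2 + 6*sqrt(2)*b^2 - 12*sqrt(2)*b - 7*b + 28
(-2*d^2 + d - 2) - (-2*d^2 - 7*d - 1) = 8*d - 1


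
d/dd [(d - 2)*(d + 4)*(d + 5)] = 3*d^2 + 14*d + 2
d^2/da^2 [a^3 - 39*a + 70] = 6*a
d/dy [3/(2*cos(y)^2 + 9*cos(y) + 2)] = 3*(4*cos(y) + 9)*sin(y)/(9*cos(y) + cos(2*y) + 3)^2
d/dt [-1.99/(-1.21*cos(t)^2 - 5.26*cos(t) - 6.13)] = (4.8158*cos(t) + 10.4674)*sin(t)/(1.21*cos(t)^2 + 5.26*cos(t) + 6.13)^2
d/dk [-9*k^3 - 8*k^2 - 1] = k*(-27*k - 16)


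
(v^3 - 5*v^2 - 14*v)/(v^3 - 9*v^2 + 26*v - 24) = v*(v^2 - 5*v - 14)/(v^3 - 9*v^2 + 26*v - 24)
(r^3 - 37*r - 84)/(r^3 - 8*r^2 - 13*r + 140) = (r + 3)/(r - 5)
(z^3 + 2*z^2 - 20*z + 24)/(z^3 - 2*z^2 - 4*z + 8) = (z + 6)/(z + 2)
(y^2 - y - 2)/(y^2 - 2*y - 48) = (-y^2 + y + 2)/(-y^2 + 2*y + 48)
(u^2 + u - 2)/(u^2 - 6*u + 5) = (u + 2)/(u - 5)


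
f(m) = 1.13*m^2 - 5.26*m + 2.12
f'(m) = 2.26*m - 5.26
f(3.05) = -3.41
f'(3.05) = 1.63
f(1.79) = -3.67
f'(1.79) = -1.21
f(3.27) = -3.00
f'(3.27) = 2.13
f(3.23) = -3.08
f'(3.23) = 2.04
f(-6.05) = 75.30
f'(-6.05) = -18.93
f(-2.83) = 26.06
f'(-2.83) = -11.66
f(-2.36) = 20.83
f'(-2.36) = -10.59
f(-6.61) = 86.26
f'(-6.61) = -20.20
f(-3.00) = 28.07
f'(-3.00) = -12.04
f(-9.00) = 140.99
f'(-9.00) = -25.60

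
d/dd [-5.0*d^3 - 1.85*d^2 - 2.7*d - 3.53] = -15.0*d^2 - 3.7*d - 2.7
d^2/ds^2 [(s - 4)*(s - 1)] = 2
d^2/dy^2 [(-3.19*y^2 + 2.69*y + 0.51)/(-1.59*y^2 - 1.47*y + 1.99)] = (-28.513152*y^3 + 52.824888*y^2 - 58.220712*y + 4.095824)/(4.019679*y^6 + 11.148921*y^5 - 4.785264*y^4 - 24.730839*y^3 + 5.989104*y^2 + 17.464041*y - 7.880599)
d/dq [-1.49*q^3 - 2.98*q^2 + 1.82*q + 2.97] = -4.47*q^2 - 5.96*q + 1.82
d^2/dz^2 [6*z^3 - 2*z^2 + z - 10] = 36*z - 4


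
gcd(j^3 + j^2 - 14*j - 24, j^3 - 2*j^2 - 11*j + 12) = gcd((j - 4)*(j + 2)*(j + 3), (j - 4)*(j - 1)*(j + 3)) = j^2 - j - 12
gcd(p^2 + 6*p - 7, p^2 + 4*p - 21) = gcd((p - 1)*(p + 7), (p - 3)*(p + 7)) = p + 7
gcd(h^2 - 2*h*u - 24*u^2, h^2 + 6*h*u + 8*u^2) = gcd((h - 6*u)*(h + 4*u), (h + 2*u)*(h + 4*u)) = h + 4*u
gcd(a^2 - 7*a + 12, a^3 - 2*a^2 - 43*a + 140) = a - 4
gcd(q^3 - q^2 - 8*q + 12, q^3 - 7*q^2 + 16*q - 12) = q^2 - 4*q + 4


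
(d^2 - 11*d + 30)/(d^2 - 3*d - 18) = (d - 5)/(d + 3)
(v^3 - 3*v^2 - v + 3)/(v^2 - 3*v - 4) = (v^2 - 4*v + 3)/(v - 4)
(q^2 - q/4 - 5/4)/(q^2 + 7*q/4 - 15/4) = (q + 1)/(q + 3)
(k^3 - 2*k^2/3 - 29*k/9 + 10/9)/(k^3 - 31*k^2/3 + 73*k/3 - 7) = (3*k^2 - k - 10)/(3*(k^2 - 10*k + 21))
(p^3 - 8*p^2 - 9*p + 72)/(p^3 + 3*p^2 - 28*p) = (p^3 - 8*p^2 - 9*p + 72)/(p*(p^2 + 3*p - 28))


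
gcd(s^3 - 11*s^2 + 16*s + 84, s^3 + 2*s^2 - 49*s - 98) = s^2 - 5*s - 14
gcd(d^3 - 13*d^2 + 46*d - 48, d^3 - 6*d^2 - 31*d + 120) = d^2 - 11*d + 24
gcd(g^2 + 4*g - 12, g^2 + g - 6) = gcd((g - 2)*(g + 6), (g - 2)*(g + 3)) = g - 2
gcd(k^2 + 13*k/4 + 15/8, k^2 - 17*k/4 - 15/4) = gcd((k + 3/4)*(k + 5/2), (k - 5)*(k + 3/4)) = k + 3/4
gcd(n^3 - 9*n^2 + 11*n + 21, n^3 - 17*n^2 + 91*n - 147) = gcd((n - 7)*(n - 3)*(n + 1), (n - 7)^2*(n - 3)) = n^2 - 10*n + 21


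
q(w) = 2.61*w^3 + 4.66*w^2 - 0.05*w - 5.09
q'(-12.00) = 1015.63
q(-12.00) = -3843.53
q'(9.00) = 718.06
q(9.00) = 2274.61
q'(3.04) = 100.64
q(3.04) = 111.15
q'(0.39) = 4.78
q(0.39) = -4.25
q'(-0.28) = -2.05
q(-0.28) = -4.77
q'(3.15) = 107.00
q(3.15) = 122.57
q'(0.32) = 3.73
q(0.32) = -4.54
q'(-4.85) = 138.93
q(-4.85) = -192.99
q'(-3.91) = 83.21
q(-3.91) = -89.67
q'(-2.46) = 24.41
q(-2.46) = -15.62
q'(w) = 7.83*w^2 + 9.32*w - 0.05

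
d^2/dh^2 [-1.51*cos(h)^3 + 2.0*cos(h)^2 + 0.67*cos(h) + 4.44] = 0.4625*cos(h) - 4.0*cos(2*h) + 3.3975*cos(3*h)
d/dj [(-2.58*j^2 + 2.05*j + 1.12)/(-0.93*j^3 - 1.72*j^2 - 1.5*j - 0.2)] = (-2.3994*j^4 + 3.813*j^3 + 10.5208*j^2 + 4.8848*j + 1.27)/(0.8649*j^6 + 3.1992*j^5 + 5.7484*j^4 + 5.532*j^3 + 2.938*j^2 + 0.6*j + 0.04)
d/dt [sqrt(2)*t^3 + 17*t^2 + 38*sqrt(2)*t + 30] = 3*sqrt(2)*t^2 + 34*t + 38*sqrt(2)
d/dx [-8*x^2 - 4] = -16*x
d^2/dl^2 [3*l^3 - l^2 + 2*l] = 18*l - 2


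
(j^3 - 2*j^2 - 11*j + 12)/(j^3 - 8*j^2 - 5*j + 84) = (j - 1)/(j - 7)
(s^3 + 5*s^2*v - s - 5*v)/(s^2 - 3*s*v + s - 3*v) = (s^2 + 5*s*v - s - 5*v)/(s - 3*v)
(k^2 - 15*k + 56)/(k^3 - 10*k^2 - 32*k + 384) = (k - 7)/(k^2 - 2*k - 48)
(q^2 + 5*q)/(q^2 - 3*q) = (q + 5)/(q - 3)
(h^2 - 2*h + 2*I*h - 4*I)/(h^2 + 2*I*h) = (h - 2)/h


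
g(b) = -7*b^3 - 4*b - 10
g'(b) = -21*b^2 - 4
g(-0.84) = -2.49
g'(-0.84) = -18.82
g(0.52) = -13.06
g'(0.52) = -9.68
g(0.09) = -10.37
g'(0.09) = -4.17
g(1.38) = -33.92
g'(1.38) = -43.99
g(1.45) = -37.14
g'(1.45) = -48.15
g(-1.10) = 3.72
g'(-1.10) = -29.41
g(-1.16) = 5.57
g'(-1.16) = -32.26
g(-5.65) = 1275.13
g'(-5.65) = -674.37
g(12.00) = -12154.00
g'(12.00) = -3028.00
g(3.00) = -211.00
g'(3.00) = -193.00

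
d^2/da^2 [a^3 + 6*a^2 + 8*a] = 6*a + 12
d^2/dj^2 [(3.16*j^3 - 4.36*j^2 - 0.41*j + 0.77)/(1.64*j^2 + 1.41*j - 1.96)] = (50.838456*j^3 - 124.060608*j^2 + 75.6126*j - 27.753054)/(4.410944*j^6 + 11.377008*j^5 - 6.033396*j^4 - 24.390603*j^3 + 7.210644*j^2 + 16.249968*j - 7.529536)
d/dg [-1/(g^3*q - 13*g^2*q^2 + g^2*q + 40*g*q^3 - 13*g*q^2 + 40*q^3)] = (3*g^2 - 26*g*q + 2*g + 40*q^2 - 13*q)/(q*(g^3 - 13*g^2*q + g^2 + 40*g*q^2 - 13*g*q + 40*q^2)^2)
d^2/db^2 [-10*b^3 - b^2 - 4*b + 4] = -60*b - 2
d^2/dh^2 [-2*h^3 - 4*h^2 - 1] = -12*h - 8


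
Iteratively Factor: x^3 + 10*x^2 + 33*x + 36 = (x + 4)*(x^2 + 6*x + 9) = (x + 3)*(x + 4)*(x + 3)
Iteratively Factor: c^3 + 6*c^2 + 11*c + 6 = (c + 1)*(c^2 + 5*c + 6) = (c + 1)*(c + 3)*(c + 2)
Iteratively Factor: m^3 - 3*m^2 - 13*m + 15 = (m + 3)*(m^2 - 6*m + 5) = (m - 1)*(m + 3)*(m - 5)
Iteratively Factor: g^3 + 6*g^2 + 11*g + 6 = (g + 1)*(g^2 + 5*g + 6) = (g + 1)*(g + 3)*(g + 2)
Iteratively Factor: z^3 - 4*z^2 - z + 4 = (z - 1)*(z^2 - 3*z - 4) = (z - 4)*(z - 1)*(z + 1)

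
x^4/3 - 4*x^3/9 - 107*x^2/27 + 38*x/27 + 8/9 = (x/3 + 1)*(x - 4)*(x - 2/3)*(x + 1/3)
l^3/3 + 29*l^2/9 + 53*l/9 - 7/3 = (l/3 + 1)*(l - 1/3)*(l + 7)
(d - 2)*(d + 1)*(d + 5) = d^3 + 4*d^2 - 7*d - 10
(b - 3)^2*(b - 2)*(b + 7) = b^4 - b^3 - 35*b^2 + 129*b - 126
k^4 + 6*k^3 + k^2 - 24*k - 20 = (k - 2)*(k + 1)*(k + 2)*(k + 5)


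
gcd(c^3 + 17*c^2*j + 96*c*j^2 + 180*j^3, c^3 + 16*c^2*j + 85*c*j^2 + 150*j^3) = c^2 + 11*c*j + 30*j^2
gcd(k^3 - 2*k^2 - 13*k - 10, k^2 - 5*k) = k - 5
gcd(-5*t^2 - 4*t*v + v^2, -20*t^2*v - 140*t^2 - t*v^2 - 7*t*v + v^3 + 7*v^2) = 5*t - v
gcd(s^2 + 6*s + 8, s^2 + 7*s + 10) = s + 2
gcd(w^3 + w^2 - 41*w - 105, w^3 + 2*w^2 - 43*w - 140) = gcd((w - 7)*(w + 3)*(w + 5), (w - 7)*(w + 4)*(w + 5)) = w^2 - 2*w - 35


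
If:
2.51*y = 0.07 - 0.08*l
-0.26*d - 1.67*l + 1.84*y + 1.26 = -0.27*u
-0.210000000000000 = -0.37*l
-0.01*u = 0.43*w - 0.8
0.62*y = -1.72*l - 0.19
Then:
No Solution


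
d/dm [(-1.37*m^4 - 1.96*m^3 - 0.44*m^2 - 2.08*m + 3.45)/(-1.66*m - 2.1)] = (6.8226*m^4 + 18.0152*m^3 + 13.0784*m^2 + 1.848*m + 10.095)/(2.7556*m^2 + 6.972*m + 4.41)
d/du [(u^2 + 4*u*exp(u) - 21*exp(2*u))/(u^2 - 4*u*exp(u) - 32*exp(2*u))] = (8*u^3 + 22*u^2*exp(u) - 8*u^2 + 212*u*exp(2*u) - 22*u*exp(u) - 212*exp(2*u))*exp(u)/(u^4 - 8*u^3*exp(u) - 48*u^2*exp(2*u) + 256*u*exp(3*u) + 1024*exp(4*u))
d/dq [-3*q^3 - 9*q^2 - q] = -9*q^2 - 18*q - 1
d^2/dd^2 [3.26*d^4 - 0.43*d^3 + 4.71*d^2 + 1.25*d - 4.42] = 39.12*d^2 - 2.58*d + 9.42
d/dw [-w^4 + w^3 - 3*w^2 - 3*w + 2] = -4*w^3 + 3*w^2 - 6*w - 3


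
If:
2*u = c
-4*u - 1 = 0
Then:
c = -1/2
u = -1/4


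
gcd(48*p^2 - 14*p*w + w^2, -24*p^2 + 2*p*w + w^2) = 1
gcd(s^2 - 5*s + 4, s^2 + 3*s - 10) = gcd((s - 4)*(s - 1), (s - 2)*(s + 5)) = 1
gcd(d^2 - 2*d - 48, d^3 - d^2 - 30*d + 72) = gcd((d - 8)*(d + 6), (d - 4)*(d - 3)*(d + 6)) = d + 6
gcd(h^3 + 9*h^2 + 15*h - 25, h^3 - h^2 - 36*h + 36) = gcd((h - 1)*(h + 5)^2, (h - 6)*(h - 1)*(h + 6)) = h - 1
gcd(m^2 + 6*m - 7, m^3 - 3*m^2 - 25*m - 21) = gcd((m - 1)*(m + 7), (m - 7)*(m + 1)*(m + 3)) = 1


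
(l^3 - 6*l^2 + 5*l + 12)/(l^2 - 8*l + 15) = (l^2 - 3*l - 4)/(l - 5)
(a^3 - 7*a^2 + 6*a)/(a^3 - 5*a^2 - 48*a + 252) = a*(a - 1)/(a^2 + a - 42)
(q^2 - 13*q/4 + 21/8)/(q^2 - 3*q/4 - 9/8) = (4*q - 7)/(4*q + 3)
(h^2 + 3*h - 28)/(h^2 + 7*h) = (h - 4)/h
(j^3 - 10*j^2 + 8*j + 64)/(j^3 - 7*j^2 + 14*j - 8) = (j^2 - 6*j - 16)/(j^2 - 3*j + 2)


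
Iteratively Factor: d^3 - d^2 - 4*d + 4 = (d - 2)*(d^2 + d - 2) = (d - 2)*(d - 1)*(d + 2)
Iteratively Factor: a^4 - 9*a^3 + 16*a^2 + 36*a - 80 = (a - 5)*(a^3 - 4*a^2 - 4*a + 16) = (a - 5)*(a + 2)*(a^2 - 6*a + 8) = (a - 5)*(a - 2)*(a + 2)*(a - 4)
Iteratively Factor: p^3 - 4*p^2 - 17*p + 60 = (p - 3)*(p^2 - p - 20) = (p - 3)*(p + 4)*(p - 5)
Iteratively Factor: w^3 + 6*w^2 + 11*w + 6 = (w + 2)*(w^2 + 4*w + 3) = (w + 1)*(w + 2)*(w + 3)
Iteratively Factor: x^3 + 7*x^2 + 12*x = (x + 3)*(x^2 + 4*x) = (x + 3)*(x + 4)*(x)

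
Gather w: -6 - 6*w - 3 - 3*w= -9*w - 9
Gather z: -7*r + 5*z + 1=-7*r + 5*z + 1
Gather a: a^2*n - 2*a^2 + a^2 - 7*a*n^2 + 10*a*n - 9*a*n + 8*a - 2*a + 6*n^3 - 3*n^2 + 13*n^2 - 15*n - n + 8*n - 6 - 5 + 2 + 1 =a^2*(n - 1) + a*(-7*n^2 + n + 6) + 6*n^3 + 10*n^2 - 8*n - 8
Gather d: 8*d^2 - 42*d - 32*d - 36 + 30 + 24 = 8*d^2 - 74*d + 18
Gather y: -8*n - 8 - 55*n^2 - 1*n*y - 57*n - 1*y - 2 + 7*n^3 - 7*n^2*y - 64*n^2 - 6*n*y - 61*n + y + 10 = 7*n^3 - 119*n^2 - 126*n + y*(-7*n^2 - 7*n)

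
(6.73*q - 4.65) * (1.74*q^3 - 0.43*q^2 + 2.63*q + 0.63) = 11.7102*q^4 - 10.9849*q^3 + 19.6994*q^2 - 7.9896*q - 2.9295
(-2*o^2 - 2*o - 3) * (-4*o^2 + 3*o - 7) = 8*o^4 + 2*o^3 + 20*o^2 + 5*o + 21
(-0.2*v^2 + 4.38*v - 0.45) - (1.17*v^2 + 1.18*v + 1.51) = -1.37*v^2 + 3.2*v - 1.96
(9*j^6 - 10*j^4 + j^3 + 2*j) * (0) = 0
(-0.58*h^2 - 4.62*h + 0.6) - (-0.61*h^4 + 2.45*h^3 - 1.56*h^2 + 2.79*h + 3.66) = 0.61*h^4 - 2.45*h^3 + 0.98*h^2 - 7.41*h - 3.06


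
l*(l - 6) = l^2 - 6*l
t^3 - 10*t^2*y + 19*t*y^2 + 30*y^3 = (t - 6*y)*(t - 5*y)*(t + y)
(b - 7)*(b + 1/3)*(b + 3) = b^3 - 11*b^2/3 - 67*b/3 - 7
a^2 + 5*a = a*(a + 5)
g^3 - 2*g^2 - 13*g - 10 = (g - 5)*(g + 1)*(g + 2)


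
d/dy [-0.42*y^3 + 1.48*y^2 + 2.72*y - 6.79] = -1.26*y^2 + 2.96*y + 2.72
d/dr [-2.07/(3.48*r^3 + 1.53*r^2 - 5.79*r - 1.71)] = (21.6108*r^2 + 6.3342*r - 11.9853)/(3.48*r^3 + 1.53*r^2 - 5.79*r - 1.71)^2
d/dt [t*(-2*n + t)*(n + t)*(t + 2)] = -4*n^2*t - 4*n^2 - 3*n*t^2 - 4*n*t + 4*t^3 + 6*t^2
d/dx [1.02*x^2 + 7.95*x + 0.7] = 2.04*x + 7.95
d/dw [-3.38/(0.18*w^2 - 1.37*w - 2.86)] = (1.2168*w - 4.6306)/(-0.18*w^2 + 1.37*w + 2.86)^2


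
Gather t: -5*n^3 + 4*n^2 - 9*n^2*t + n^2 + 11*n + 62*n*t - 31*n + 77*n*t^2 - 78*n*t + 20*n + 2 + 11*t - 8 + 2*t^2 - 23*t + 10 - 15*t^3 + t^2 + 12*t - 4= -5*n^3 + 5*n^2 - 15*t^3 + t^2*(77*n + 3) + t*(-9*n^2 - 16*n)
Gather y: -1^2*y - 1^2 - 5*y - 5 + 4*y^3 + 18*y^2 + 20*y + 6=4*y^3 + 18*y^2 + 14*y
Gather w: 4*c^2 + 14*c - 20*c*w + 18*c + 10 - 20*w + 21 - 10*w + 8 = 4*c^2 + 32*c + w*(-20*c - 30) + 39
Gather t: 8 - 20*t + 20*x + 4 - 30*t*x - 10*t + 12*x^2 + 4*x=t*(-30*x - 30) + 12*x^2 + 24*x + 12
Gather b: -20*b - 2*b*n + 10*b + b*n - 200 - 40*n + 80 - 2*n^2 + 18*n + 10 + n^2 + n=b*(-n - 10) - n^2 - 21*n - 110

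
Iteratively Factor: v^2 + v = (v)*(v + 1)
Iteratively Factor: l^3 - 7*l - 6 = (l - 3)*(l^2 + 3*l + 2) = (l - 3)*(l + 1)*(l + 2)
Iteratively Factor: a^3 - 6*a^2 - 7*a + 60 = (a - 4)*(a^2 - 2*a - 15) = (a - 5)*(a - 4)*(a + 3)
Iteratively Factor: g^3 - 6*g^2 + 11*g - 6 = (g - 2)*(g^2 - 4*g + 3) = (g - 3)*(g - 2)*(g - 1)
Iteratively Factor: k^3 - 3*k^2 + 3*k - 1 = (k - 1)*(k^2 - 2*k + 1) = (k - 1)^2*(k - 1)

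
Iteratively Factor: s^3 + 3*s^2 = (s)*(s^2 + 3*s) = s^2*(s + 3)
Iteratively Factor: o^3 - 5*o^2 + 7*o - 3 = (o - 3)*(o^2 - 2*o + 1) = (o - 3)*(o - 1)*(o - 1)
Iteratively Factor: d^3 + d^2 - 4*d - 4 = (d + 1)*(d^2 - 4) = (d + 1)*(d + 2)*(d - 2)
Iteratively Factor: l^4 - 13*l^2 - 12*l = (l + 3)*(l^3 - 3*l^2 - 4*l) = l*(l + 3)*(l^2 - 3*l - 4) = l*(l - 4)*(l + 3)*(l + 1)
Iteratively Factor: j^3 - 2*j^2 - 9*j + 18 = (j - 2)*(j^2 - 9) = (j - 3)*(j - 2)*(j + 3)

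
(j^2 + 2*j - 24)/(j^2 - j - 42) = (j - 4)/(j - 7)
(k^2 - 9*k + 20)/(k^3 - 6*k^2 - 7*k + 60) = 1/(k + 3)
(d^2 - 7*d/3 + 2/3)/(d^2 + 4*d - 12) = (d - 1/3)/(d + 6)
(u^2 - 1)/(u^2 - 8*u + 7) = (u + 1)/(u - 7)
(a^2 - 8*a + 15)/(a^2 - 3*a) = (a - 5)/a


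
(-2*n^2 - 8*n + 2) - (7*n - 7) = -2*n^2 - 15*n + 9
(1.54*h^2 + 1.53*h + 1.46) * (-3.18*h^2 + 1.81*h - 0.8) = -4.8972*h^4 - 2.078*h^3 - 3.1055*h^2 + 1.4186*h - 1.168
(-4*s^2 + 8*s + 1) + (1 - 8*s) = 2 - 4*s^2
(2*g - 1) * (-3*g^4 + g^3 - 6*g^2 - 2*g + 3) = -6*g^5 + 5*g^4 - 13*g^3 + 2*g^2 + 8*g - 3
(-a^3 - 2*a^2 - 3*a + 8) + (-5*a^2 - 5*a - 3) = -a^3 - 7*a^2 - 8*a + 5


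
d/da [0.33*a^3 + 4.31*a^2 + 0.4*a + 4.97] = 0.99*a^2 + 8.62*a + 0.4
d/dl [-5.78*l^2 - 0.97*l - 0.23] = -11.56*l - 0.97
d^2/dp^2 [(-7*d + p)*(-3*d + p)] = 2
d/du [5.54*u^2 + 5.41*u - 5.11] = 11.08*u + 5.41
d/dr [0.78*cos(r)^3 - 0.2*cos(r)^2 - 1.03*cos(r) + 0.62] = (-2.34*cos(r)^2 + 0.4*cos(r) + 1.03)*sin(r)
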